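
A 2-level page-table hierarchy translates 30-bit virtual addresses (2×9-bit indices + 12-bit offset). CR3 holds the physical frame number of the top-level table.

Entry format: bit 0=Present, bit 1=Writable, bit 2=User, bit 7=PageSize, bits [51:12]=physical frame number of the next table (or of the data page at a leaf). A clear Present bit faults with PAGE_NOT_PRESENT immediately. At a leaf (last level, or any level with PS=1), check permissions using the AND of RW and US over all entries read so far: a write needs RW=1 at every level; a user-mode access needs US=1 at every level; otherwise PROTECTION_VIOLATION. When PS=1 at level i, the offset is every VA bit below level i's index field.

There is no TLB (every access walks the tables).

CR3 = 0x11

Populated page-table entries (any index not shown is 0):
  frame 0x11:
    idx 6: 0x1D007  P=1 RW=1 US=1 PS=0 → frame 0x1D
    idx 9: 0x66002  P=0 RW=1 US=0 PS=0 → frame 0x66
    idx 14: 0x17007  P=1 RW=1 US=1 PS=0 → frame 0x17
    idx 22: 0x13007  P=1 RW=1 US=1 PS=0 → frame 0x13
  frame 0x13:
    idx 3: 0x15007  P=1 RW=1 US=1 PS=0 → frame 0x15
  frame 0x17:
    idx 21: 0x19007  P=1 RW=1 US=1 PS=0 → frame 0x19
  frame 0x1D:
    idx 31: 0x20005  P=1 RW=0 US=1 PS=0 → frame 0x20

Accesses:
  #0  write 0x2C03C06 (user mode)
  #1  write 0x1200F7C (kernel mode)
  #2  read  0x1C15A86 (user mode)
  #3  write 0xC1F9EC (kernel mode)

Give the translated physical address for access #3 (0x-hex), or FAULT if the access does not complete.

Walk each access:
#0 VA=0x2C03C06 (w,user):
  lvl0: tbl 0x11, slot 22 ⇒ 0x13007 (P1/RW1/US1/PS0)
  lvl1: tbl 0x13, slot 3 ⇒ 0x15007 (P1/RW1/US1/PS0)
  ⇒ phys 0x15C06  [2 reads]
#1 VA=0x1200F7C (w,kernel):
  lvl0: tbl 0x11, slot 9 ⇒ 0x66002 (P0/RW1/US0/PS0)
  ⇒ fault: PAGE_NOT_PRESENT  — 1 lookups
#2 VA=0x1C15A86 (r,user):
  lvl0: tbl 0x11, slot 14 ⇒ 0x17007 (P1/RW1/US1/PS0)
  lvl1: tbl 0x17, slot 21 ⇒ 0x19007 (P1/RW1/US1/PS0)
  ⇒ phys 0x19A86  [2 reads]
#3 VA=0xC1F9EC (w,kernel):
  lvl0: tbl 0x11, slot 6 ⇒ 0x1D007 (P1/RW1/US1/PS0)
  lvl1: tbl 0x1D, slot 31 ⇒ 0x20005 (P1/RW0/US1/PS0)
  ⇒ fault: PROTECTION_VIOLATION  — 2 lookups

Access #3 PA: FAULT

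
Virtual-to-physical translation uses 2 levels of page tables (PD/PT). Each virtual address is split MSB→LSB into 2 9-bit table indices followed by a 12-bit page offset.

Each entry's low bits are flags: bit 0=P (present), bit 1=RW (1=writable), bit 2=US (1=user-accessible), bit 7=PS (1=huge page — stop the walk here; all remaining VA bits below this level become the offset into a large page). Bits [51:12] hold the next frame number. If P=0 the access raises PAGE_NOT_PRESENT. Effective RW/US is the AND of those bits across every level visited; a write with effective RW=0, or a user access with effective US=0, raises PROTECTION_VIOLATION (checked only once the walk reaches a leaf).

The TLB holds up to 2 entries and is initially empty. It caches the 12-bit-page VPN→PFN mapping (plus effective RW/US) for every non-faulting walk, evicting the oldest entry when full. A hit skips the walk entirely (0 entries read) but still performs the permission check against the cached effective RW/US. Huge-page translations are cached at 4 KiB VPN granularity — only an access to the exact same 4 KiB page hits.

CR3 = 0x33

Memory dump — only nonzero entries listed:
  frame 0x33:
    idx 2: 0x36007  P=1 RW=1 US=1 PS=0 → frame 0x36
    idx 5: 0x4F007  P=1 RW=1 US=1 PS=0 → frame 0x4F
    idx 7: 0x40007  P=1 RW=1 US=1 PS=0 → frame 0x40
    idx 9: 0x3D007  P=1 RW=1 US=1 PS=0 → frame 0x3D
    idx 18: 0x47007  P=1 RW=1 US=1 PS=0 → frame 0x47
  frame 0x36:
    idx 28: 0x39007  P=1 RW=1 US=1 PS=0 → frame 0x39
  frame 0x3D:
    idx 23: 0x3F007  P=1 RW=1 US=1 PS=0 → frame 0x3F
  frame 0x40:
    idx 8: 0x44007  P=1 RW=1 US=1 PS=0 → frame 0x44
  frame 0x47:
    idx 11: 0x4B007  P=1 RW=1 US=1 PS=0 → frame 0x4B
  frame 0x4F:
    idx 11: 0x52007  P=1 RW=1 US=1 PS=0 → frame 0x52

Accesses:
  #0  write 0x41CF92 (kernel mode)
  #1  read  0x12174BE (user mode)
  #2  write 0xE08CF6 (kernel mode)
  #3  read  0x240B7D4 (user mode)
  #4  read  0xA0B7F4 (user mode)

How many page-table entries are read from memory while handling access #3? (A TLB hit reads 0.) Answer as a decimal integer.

Walk each access:
#0 VA=0x41CF92 (w,kernel):
  L0 @0x33[2] → 0x36007  P=1,RW=1,US=1,PS=0
  L1 @0x36[28] → 0x39007  P=1,RW=1,US=1,PS=0
  ⇒ phys 0x39F92  [2 reads]
#1 VA=0x12174BE (r,user):
  L0 @0x33[9] → 0x3D007  P=1,RW=1,US=1,PS=0
  L1 @0x3D[23] → 0x3F007  P=1,RW=1,US=1,PS=0
  ⇒ phys 0x3F4BE  [2 reads]
#2 VA=0xE08CF6 (w,kernel):
  L0 @0x33[7] → 0x40007  P=1,RW=1,US=1,PS=0
  L1 @0x40[8] → 0x44007  P=1,RW=1,US=1,PS=0
  ⇒ phys 0x44CF6  [2 reads]
#3 VA=0x240B7D4 (r,user):
  L0 @0x33[18] → 0x47007  P=1,RW=1,US=1,PS=0
  L1 @0x47[11] → 0x4B007  P=1,RW=1,US=1,PS=0
  ⇒ phys 0x4B7D4  [2 reads]
#4 VA=0xA0B7F4 (r,user):
  L0 @0x33[5] → 0x4F007  P=1,RW=1,US=1,PS=0
  L1 @0x4F[11] → 0x52007  P=1,RW=1,US=1,PS=0
  ⇒ phys 0x527F4  [2 reads]

Entries read for #3: 2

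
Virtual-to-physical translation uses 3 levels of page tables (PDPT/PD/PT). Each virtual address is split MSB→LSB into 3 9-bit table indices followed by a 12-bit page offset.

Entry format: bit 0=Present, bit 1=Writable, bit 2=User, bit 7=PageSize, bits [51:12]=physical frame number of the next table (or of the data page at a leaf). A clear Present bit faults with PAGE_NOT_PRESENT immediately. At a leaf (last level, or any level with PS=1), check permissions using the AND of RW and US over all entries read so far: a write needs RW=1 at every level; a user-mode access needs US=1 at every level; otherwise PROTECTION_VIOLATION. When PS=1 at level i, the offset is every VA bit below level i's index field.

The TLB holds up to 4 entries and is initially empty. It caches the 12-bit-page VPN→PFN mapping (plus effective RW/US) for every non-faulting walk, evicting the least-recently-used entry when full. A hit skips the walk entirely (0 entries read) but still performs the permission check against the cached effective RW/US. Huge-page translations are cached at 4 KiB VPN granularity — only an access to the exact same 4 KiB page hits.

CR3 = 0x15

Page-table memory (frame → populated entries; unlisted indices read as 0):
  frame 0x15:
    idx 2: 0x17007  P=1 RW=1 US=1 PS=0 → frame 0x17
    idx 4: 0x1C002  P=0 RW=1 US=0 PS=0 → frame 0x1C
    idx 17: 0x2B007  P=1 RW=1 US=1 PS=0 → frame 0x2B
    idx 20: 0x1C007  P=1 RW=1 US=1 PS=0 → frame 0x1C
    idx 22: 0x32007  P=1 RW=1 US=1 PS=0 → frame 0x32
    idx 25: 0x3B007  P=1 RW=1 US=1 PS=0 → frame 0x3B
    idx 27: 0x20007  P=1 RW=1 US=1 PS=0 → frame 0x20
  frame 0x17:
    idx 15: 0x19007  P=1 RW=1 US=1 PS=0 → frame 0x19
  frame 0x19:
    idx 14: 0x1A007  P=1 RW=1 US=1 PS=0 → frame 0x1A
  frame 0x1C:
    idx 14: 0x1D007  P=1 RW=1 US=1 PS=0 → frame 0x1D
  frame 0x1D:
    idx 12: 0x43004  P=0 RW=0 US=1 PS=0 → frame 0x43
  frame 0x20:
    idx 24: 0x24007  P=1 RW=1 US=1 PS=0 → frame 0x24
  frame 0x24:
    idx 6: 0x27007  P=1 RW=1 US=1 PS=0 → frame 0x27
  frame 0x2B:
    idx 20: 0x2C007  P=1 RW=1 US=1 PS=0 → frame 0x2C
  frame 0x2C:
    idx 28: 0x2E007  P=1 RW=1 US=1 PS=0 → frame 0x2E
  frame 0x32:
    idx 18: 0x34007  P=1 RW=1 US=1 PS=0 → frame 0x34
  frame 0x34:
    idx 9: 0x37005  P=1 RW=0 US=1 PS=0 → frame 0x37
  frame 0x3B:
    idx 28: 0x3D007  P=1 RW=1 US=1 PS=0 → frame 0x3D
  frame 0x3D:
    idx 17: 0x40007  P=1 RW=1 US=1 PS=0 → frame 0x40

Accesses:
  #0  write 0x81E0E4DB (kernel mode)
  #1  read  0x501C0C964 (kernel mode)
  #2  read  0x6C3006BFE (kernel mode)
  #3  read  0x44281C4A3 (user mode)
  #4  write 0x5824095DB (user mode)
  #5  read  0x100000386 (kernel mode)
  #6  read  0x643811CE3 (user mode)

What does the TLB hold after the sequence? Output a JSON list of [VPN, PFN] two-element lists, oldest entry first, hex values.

Walk each access:
#0 VA=0x81E0E4DB (w,kernel):
  lvl0: tbl 0x15, slot 2 ⇒ 0x17007 (P1/RW1/US1/PS0)
  lvl1: tbl 0x17, slot 15 ⇒ 0x19007 (P1/RW1/US1/PS0)
  lvl2: tbl 0x19, slot 14 ⇒ 0x1A007 (P1/RW1/US1/PS0)
  ✓ 0x1A4DB  — 3 lookups
#1 VA=0x501C0C964 (r,kernel):
  lvl0: tbl 0x15, slot 20 ⇒ 0x1C007 (P1/RW1/US1/PS0)
  lvl1: tbl 0x1C, slot 14 ⇒ 0x1D007 (P1/RW1/US1/PS0)
  lvl2: tbl 0x1D, slot 12 ⇒ 0x43004 (P0/RW0/US1/PS0)
  → PAGE_NOT_PRESENT  (3 entries read)
#2 VA=0x6C3006BFE (r,kernel):
  lvl0: tbl 0x15, slot 27 ⇒ 0x20007 (P1/RW1/US1/PS0)
  lvl1: tbl 0x20, slot 24 ⇒ 0x24007 (P1/RW1/US1/PS0)
  lvl2: tbl 0x24, slot 6 ⇒ 0x27007 (P1/RW1/US1/PS0)
  ✓ 0x27BFE  — 3 lookups
#3 VA=0x44281C4A3 (r,user):
  lvl0: tbl 0x15, slot 17 ⇒ 0x2B007 (P1/RW1/US1/PS0)
  lvl1: tbl 0x2B, slot 20 ⇒ 0x2C007 (P1/RW1/US1/PS0)
  lvl2: tbl 0x2C, slot 28 ⇒ 0x2E007 (P1/RW1/US1/PS0)
  ✓ 0x2E4A3  — 3 lookups
#4 VA=0x5824095DB (w,user):
  lvl0: tbl 0x15, slot 22 ⇒ 0x32007 (P1/RW1/US1/PS0)
  lvl1: tbl 0x32, slot 18 ⇒ 0x34007 (P1/RW1/US1/PS0)
  lvl2: tbl 0x34, slot 9 ⇒ 0x37005 (P1/RW0/US1/PS0)
  → PROTECTION_VIOLATION  (3 entries read)
#5 VA=0x100000386 (r,kernel):
  lvl0: tbl 0x15, slot 4 ⇒ 0x1C002 (P0/RW1/US0/PS0)
  → PAGE_NOT_PRESENT  (1 entries read)
#6 VA=0x643811CE3 (r,user):
  lvl0: tbl 0x15, slot 25 ⇒ 0x3B007 (P1/RW1/US1/PS0)
  lvl1: tbl 0x3B, slot 28 ⇒ 0x3D007 (P1/RW1/US1/PS0)
  lvl2: tbl 0x3D, slot 17 ⇒ 0x40007 (P1/RW1/US1/PS0)
  ✓ 0x40CE3  — 3 lookups

TLB: [["0x81E0E", "0x1A"], ["0x6C3006", "0x27"], ["0x44281C", "0x2E"], ["0x643811", "0x40"]]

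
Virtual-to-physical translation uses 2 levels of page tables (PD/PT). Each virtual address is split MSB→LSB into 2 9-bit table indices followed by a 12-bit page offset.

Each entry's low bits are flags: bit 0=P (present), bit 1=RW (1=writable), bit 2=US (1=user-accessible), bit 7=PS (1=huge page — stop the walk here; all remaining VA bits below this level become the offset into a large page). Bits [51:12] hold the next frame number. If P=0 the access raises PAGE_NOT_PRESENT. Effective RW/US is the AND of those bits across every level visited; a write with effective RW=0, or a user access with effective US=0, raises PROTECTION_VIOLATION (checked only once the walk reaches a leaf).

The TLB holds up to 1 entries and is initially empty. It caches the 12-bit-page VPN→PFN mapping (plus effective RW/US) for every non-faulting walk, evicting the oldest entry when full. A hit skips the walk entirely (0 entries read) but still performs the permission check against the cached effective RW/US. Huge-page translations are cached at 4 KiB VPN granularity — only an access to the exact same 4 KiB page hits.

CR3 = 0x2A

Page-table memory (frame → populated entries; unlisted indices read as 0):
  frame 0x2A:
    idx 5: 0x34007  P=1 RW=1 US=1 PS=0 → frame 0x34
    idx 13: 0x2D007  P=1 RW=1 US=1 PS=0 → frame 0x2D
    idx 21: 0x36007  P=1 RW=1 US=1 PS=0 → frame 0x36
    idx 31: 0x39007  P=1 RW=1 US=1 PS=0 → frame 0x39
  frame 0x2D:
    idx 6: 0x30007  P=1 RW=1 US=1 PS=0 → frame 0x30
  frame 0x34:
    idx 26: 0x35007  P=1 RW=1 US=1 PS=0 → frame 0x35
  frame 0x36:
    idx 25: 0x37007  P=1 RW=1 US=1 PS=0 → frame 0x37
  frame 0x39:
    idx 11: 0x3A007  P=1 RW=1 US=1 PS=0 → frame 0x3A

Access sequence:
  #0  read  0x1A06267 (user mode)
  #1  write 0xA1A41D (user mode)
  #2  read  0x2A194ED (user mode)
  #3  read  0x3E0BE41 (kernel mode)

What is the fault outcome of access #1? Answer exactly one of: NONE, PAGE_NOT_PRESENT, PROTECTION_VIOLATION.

Walk each access:
#0 VA=0x1A06267 (r,user):
  lvl0: tbl 0x2A, slot 13 ⇒ 0x2D007 (P1/RW1/US1/PS0)
  lvl1: tbl 0x2D, slot 6 ⇒ 0x30007 (P1/RW1/US1/PS0)
  ✓ 0x30267  — 2 lookups
#1 VA=0xA1A41D (w,user):
  lvl0: tbl 0x2A, slot 5 ⇒ 0x34007 (P1/RW1/US1/PS0)
  lvl1: tbl 0x34, slot 26 ⇒ 0x35007 (P1/RW1/US1/PS0)
  ✓ 0x3541D  — 2 lookups
#2 VA=0x2A194ED (r,user):
  lvl0: tbl 0x2A, slot 21 ⇒ 0x36007 (P1/RW1/US1/PS0)
  lvl1: tbl 0x36, slot 25 ⇒ 0x37007 (P1/RW1/US1/PS0)
  ✓ 0x374ED  — 2 lookups
#3 VA=0x3E0BE41 (r,kernel):
  lvl0: tbl 0x2A, slot 31 ⇒ 0x39007 (P1/RW1/US1/PS0)
  lvl1: tbl 0x39, slot 11 ⇒ 0x3A007 (P1/RW1/US1/PS0)
  ✓ 0x3AE41  — 2 lookups

Access #1 fault: NONE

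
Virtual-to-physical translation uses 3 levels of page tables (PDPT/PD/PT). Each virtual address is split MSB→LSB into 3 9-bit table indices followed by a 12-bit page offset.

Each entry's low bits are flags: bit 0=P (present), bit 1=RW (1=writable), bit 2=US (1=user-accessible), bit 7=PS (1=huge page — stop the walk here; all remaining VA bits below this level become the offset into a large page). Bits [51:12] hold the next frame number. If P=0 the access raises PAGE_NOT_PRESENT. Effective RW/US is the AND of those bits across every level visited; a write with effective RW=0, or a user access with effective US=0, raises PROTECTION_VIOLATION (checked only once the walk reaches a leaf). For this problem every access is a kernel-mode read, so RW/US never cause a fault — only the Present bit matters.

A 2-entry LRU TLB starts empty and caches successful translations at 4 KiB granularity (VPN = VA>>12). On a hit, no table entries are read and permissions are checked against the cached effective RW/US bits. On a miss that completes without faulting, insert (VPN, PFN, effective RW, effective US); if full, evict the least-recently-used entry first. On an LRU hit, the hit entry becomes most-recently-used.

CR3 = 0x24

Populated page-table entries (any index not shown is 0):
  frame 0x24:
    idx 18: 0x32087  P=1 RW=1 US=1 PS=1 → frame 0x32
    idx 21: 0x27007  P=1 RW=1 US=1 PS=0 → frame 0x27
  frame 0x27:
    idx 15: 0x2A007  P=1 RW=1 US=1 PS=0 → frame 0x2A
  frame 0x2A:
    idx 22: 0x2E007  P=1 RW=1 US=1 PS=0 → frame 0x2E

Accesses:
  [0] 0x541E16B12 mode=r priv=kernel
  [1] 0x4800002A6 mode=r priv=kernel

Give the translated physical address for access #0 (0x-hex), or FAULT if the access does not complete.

Walk each access:
#0 VA=0x541E16B12 (r,kernel):
  L0: frame=0x24 idx=21 entry=0x27007 [P=1 RW=1 US=1 PS=0]
  L1: frame=0x27 idx=15 entry=0x2A007 [P=1 RW=1 US=1 PS=0]
  L2: frame=0x2A idx=22 entry=0x2E007 [P=1 RW=1 US=1 PS=0]
  ✓ 0x2EB12  — 3 lookups
#1 VA=0x4800002A6 (r,kernel):
  L0: frame=0x24 idx=18 entry=0x32087 [P=1 RW=1 US=1 PS=1]
  ✓ 0x322A6 (huge @L0)  — 1 lookups

Access #0 PA: 0x2EB12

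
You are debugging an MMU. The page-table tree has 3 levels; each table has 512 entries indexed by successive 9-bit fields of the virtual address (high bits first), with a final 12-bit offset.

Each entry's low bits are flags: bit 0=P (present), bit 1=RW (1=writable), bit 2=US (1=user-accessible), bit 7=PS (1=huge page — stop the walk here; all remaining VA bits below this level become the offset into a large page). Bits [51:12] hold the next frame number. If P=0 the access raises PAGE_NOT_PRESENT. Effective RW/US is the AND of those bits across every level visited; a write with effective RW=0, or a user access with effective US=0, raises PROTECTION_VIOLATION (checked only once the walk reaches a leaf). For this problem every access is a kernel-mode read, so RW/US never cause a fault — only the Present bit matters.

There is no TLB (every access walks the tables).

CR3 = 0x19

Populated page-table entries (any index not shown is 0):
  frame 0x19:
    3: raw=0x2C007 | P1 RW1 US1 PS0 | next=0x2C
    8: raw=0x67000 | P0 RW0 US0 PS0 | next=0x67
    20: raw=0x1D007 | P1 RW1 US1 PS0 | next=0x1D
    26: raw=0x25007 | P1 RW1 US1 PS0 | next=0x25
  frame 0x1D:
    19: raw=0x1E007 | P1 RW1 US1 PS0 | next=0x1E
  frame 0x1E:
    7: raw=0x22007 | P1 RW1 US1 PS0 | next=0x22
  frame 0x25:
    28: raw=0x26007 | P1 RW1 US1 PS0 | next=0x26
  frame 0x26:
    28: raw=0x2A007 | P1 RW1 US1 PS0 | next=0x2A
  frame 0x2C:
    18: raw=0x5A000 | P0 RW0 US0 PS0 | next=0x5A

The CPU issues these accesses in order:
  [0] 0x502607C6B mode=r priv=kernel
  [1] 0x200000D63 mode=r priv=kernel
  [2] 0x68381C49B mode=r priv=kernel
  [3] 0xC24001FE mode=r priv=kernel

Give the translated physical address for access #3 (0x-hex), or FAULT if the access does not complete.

Trace:
#0 VA=0x502607C6B (r,kernel):
  L0 @0x19[20] → 0x1D007  P=1,RW=1,US=1,PS=0
  L1 @0x1D[19] → 0x1E007  P=1,RW=1,US=1,PS=0
  L2 @0x1E[7] → 0x22007  P=1,RW=1,US=1,PS=0
  ✓ 0x22C6B  — 3 lookups
#1 VA=0x200000D63 (r,kernel):
  L0 @0x19[8] → 0x67000  P=0,RW=0,US=0,PS=0
  → PAGE_NOT_PRESENT  (1 entries read)
#2 VA=0x68381C49B (r,kernel):
  L0 @0x19[26] → 0x25007  P=1,RW=1,US=1,PS=0
  L1 @0x25[28] → 0x26007  P=1,RW=1,US=1,PS=0
  L2 @0x26[28] → 0x2A007  P=1,RW=1,US=1,PS=0
  ✓ 0x2A49B  — 3 lookups
#3 VA=0xC24001FE (r,kernel):
  L0 @0x19[3] → 0x2C007  P=1,RW=1,US=1,PS=0
  L1 @0x2C[18] → 0x5A000  P=0,RW=0,US=0,PS=0
  → PAGE_NOT_PRESENT  (2 entries read)

Access #3 PA: FAULT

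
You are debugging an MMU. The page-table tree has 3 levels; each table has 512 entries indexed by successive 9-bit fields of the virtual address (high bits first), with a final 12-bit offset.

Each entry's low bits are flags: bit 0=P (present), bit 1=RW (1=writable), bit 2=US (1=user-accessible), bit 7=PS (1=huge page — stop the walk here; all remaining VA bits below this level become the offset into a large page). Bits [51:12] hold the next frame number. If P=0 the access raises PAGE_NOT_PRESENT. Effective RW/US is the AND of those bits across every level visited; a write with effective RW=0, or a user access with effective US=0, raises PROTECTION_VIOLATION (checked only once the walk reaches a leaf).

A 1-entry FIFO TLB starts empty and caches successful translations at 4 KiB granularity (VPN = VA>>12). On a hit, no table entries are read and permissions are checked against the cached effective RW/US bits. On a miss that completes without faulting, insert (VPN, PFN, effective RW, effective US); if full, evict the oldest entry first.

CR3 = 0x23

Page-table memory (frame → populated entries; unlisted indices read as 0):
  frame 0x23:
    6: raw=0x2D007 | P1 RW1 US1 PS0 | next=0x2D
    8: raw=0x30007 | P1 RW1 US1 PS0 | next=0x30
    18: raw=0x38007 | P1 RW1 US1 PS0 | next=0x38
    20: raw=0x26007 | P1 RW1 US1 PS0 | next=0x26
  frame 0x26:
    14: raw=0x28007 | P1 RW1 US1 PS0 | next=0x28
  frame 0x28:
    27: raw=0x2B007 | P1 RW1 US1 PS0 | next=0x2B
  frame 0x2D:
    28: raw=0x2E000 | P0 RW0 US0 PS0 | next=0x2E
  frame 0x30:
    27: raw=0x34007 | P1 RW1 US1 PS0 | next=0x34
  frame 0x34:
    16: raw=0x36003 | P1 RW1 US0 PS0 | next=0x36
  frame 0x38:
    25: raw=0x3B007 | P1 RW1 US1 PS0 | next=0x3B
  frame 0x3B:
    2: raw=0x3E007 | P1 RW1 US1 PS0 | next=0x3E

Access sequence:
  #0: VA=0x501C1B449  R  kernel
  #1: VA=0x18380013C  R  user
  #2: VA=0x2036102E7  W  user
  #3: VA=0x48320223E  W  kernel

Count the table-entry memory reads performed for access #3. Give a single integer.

Per-access translation:
#0 VA=0x501C1B449 (r,kernel):
  L0 @0x23[20] → 0x26007  P=1,RW=1,US=1,PS=0
  L1 @0x26[14] → 0x28007  P=1,RW=1,US=1,PS=0
  L2 @0x28[27] → 0x2B007  P=1,RW=1,US=1,PS=0
  ✓ 0x2B449  — 3 lookups
#1 VA=0x18380013C (r,user):
  L0 @0x23[6] → 0x2D007  P=1,RW=1,US=1,PS=0
  L1 @0x2D[28] → 0x2E000  P=0,RW=0,US=0,PS=0
  ⇒ fault: PAGE_NOT_PRESENT  — 2 lookups
#2 VA=0x2036102E7 (w,user):
  L0 @0x23[8] → 0x30007  P=1,RW=1,US=1,PS=0
  L1 @0x30[27] → 0x34007  P=1,RW=1,US=1,PS=0
  L2 @0x34[16] → 0x36003  P=1,RW=1,US=0,PS=0
  ⇒ fault: PROTECTION_VIOLATION  — 3 lookups
#3 VA=0x48320223E (w,kernel):
  L0 @0x23[18] → 0x38007  P=1,RW=1,US=1,PS=0
  L1 @0x38[25] → 0x3B007  P=1,RW=1,US=1,PS=0
  L2 @0x3B[2] → 0x3E007  P=1,RW=1,US=1,PS=0
  ✓ 0x3E23E  — 3 lookups

Entries read for #3: 3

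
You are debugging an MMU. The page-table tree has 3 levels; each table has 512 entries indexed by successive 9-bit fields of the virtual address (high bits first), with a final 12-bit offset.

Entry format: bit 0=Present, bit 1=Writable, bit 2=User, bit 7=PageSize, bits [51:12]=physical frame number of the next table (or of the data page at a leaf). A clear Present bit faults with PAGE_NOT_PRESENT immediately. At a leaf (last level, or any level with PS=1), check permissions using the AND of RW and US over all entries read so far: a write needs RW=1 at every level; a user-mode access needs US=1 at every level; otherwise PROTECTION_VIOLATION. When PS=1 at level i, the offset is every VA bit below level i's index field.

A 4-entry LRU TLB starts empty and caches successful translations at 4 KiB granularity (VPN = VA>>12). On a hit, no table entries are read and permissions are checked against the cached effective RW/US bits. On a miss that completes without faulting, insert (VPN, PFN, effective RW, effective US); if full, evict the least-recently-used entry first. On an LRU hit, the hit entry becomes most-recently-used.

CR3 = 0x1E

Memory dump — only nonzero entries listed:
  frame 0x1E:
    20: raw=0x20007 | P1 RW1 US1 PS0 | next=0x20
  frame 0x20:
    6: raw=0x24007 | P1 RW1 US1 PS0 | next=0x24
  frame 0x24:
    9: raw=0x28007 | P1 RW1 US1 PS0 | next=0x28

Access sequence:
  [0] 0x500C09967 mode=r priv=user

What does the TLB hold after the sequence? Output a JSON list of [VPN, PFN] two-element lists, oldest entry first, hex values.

Trace:
#0 VA=0x500C09967 (r,user):
  lvl0: tbl 0x1E, slot 20 ⇒ 0x20007 (P1/RW1/US1/PS0)
  lvl1: tbl 0x20, slot 6 ⇒ 0x24007 (P1/RW1/US1/PS0)
  lvl2: tbl 0x24, slot 9 ⇒ 0x28007 (P1/RW1/US1/PS0)
  ⇒ phys 0x28967  [3 reads]

TLB: [["0x500C09", "0x28"]]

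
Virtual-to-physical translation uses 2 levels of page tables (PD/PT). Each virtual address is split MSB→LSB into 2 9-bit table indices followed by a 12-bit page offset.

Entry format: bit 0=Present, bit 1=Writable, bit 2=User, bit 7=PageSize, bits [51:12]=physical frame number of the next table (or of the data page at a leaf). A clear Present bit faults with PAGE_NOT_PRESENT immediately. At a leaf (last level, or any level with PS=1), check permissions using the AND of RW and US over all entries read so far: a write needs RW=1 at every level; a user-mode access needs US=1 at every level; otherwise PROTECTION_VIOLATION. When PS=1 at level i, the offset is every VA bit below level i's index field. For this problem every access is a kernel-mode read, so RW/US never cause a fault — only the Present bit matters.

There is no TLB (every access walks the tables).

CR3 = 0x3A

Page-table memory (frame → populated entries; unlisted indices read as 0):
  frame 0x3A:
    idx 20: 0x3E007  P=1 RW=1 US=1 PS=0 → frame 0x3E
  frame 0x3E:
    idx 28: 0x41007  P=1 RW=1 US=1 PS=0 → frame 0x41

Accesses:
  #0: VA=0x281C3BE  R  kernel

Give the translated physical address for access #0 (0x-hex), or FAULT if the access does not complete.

Per-access translation:
#0 VA=0x281C3BE (r,kernel):
  lvl0: tbl 0x3A, slot 20 ⇒ 0x3E007 (P1/RW1/US1/PS0)
  lvl1: tbl 0x3E, slot 28 ⇒ 0x41007 (P1/RW1/US1/PS0)
  → PA=0x413BE  (2 entries read)

Access #0 PA: 0x413BE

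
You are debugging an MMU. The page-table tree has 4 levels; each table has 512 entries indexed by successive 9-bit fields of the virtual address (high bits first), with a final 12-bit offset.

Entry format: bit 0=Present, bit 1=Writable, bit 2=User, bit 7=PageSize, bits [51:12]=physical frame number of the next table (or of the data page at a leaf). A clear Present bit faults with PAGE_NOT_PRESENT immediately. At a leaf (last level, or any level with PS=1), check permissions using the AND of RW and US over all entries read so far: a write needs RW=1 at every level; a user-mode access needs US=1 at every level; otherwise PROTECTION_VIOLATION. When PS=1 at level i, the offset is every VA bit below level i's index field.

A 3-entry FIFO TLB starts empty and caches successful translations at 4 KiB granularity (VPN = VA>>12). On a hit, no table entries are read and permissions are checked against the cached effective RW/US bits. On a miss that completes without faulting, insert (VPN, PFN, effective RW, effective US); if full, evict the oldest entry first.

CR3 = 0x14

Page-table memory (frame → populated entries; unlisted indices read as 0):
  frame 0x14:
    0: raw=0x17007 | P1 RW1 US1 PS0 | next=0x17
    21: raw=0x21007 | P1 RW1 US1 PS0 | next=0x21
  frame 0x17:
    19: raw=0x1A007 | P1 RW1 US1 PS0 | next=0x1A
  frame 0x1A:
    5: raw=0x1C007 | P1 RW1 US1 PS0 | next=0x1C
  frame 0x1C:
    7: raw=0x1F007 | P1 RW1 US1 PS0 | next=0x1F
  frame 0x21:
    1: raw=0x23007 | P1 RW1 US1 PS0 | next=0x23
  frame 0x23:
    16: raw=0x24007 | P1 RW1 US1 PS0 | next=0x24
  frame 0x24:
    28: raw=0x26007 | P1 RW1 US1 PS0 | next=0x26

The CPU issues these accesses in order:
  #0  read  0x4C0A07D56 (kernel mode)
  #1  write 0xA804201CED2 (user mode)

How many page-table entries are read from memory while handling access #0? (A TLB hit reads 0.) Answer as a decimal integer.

Walk each access:
#0 VA=0x4C0A07D56 (r,kernel):
  L0 @0x14[0] → 0x17007  P=1,RW=1,US=1,PS=0
  L1 @0x17[19] → 0x1A007  P=1,RW=1,US=1,PS=0
  L2 @0x1A[5] → 0x1C007  P=1,RW=1,US=1,PS=0
  L3 @0x1C[7] → 0x1F007  P=1,RW=1,US=1,PS=0
  → PA=0x1FD56  (4 entries read)
#1 VA=0xA804201CED2 (w,user):
  L0 @0x14[21] → 0x21007  P=1,RW=1,US=1,PS=0
  L1 @0x21[1] → 0x23007  P=1,RW=1,US=1,PS=0
  L2 @0x23[16] → 0x24007  P=1,RW=1,US=1,PS=0
  L3 @0x24[28] → 0x26007  P=1,RW=1,US=1,PS=0
  → PA=0x26ED2  (4 entries read)

Entries read for #0: 4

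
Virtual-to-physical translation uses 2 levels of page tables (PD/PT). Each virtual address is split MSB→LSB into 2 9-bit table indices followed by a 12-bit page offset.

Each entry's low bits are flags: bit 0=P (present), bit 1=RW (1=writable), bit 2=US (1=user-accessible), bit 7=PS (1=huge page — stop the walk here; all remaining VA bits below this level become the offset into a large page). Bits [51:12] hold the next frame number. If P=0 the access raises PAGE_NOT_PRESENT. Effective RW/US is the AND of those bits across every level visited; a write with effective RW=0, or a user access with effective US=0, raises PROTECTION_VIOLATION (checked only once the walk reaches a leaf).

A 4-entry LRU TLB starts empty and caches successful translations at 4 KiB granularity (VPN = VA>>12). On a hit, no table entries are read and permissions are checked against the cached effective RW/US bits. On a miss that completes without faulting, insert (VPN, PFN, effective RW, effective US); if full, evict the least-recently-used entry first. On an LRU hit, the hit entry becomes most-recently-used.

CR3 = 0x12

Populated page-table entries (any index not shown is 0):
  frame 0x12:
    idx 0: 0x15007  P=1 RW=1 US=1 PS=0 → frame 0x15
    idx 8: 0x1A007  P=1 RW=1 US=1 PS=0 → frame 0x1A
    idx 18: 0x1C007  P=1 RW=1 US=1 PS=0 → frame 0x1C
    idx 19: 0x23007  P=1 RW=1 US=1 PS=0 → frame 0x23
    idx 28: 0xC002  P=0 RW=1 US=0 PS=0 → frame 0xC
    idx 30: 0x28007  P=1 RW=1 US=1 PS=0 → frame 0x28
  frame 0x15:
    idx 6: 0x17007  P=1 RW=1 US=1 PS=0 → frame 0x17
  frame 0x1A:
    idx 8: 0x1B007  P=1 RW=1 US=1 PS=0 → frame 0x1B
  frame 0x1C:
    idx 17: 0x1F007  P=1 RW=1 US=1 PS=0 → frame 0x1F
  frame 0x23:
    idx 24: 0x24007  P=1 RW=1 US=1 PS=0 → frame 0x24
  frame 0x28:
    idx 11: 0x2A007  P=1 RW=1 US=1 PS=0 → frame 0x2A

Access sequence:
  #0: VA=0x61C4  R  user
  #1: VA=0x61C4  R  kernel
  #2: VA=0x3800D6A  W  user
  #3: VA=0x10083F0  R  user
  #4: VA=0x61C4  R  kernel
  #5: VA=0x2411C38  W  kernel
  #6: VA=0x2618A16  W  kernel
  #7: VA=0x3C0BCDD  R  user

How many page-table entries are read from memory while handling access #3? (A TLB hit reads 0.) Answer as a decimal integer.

Per-access translation:
#0 VA=0x61C4 (r,user):
  [0] read 0x12 idx=0: raw=0x15007 flags P=1 W=1 U=1 S=0
  [1] read 0x15 idx=6: raw=0x17007 flags P=1 W=1 U=1 S=0
  ✓ 0x171C4  — 2 lookups
#1 VA=0x61C4 (r,kernel):
  TLB hit vpn=0x6 → PA=0x171C4
#2 VA=0x3800D6A (w,user):
  [0] read 0x12 idx=28: raw=0xC002 flags P=0 W=1 U=0 S=0
  ⇒ fault: PAGE_NOT_PRESENT  — 1 lookups
#3 VA=0x10083F0 (r,user):
  [0] read 0x12 idx=8: raw=0x1A007 flags P=1 W=1 U=1 S=0
  [1] read 0x1A idx=8: raw=0x1B007 flags P=1 W=1 U=1 S=0
  ✓ 0x1B3F0  — 2 lookups
#4 VA=0x61C4 (r,kernel):
  TLB hit vpn=0x6 → PA=0x171C4
#5 VA=0x2411C38 (w,kernel):
  [0] read 0x12 idx=18: raw=0x1C007 flags P=1 W=1 U=1 S=0
  [1] read 0x1C idx=17: raw=0x1F007 flags P=1 W=1 U=1 S=0
  ✓ 0x1FC38  — 2 lookups
#6 VA=0x2618A16 (w,kernel):
  [0] read 0x12 idx=19: raw=0x23007 flags P=1 W=1 U=1 S=0
  [1] read 0x23 idx=24: raw=0x24007 flags P=1 W=1 U=1 S=0
  ✓ 0x24A16  — 2 lookups
#7 VA=0x3C0BCDD (r,user):
  [0] read 0x12 idx=30: raw=0x28007 flags P=1 W=1 U=1 S=0
  [1] read 0x28 idx=11: raw=0x2A007 flags P=1 W=1 U=1 S=0
  ✓ 0x2ACDD  — 2 lookups

Entries read for #3: 2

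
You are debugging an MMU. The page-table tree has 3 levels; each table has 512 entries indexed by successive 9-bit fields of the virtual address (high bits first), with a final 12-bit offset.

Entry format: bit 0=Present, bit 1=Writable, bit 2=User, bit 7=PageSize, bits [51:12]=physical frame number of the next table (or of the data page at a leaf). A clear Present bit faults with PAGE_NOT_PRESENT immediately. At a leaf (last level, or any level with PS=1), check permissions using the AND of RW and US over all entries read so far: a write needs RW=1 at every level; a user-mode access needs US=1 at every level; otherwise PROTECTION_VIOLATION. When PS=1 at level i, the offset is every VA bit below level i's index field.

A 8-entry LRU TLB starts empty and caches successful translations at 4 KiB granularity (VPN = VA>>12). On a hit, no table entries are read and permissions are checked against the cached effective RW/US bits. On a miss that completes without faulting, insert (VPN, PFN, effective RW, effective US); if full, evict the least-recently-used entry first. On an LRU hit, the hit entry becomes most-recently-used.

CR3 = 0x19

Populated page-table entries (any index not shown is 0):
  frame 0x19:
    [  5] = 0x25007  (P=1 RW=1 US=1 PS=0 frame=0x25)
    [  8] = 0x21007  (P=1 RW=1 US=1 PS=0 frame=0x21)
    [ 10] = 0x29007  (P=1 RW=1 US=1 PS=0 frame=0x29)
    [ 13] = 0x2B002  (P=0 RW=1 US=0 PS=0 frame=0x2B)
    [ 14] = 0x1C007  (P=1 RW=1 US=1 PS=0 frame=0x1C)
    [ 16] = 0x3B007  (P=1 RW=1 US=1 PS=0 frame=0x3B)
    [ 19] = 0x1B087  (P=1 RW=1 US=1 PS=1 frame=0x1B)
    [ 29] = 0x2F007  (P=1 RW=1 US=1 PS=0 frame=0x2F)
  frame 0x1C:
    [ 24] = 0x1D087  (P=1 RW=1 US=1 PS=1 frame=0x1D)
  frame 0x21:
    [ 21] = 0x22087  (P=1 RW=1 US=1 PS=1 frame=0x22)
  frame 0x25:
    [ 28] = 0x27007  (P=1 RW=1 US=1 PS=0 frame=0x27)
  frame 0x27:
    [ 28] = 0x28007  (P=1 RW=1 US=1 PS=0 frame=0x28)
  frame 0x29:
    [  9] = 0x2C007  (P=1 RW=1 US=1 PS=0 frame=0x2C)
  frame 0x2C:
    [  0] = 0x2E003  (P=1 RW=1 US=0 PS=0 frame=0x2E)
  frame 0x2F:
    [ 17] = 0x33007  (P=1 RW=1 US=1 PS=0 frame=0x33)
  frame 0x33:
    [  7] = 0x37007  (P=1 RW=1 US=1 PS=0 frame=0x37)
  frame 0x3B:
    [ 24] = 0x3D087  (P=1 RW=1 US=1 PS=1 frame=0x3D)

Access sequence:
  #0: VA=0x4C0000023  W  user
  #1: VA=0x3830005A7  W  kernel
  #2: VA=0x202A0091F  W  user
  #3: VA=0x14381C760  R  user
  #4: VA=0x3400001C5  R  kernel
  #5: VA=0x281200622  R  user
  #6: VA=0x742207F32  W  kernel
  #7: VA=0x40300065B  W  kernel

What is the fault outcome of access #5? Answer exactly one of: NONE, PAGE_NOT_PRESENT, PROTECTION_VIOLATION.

Walk each access:
#0 VA=0x4C0000023 (w,user):
  L0: frame=0x19 idx=19 entry=0x1B087 [P=1 RW=1 US=1 PS=1]
  ⇒ phys 0x1B023 (huge @L0)  [1 reads]
#1 VA=0x3830005A7 (w,kernel):
  L0: frame=0x19 idx=14 entry=0x1C007 [P=1 RW=1 US=1 PS=0]
  L1: frame=0x1C idx=24 entry=0x1D087 [P=1 RW=1 US=1 PS=1]
  ⇒ phys 0x1D5A7 (huge @L1)  [2 reads]
#2 VA=0x202A0091F (w,user):
  L0: frame=0x19 idx=8 entry=0x21007 [P=1 RW=1 US=1 PS=0]
  L1: frame=0x21 idx=21 entry=0x22087 [P=1 RW=1 US=1 PS=1]
  ⇒ phys 0x2291F (huge @L1)  [2 reads]
#3 VA=0x14381C760 (r,user):
  L0: frame=0x19 idx=5 entry=0x25007 [P=1 RW=1 US=1 PS=0]
  L1: frame=0x25 idx=28 entry=0x27007 [P=1 RW=1 US=1 PS=0]
  L2: frame=0x27 idx=28 entry=0x28007 [P=1 RW=1 US=1 PS=0]
  ⇒ phys 0x28760  [3 reads]
#4 VA=0x3400001C5 (r,kernel):
  L0: frame=0x19 idx=13 entry=0x2B002 [P=0 RW=1 US=0 PS=0]
  → PAGE_NOT_PRESENT  (1 entries read)
#5 VA=0x281200622 (r,user):
  L0: frame=0x19 idx=10 entry=0x29007 [P=1 RW=1 US=1 PS=0]
  L1: frame=0x29 idx=9 entry=0x2C007 [P=1 RW=1 US=1 PS=0]
  L2: frame=0x2C idx=0 entry=0x2E003 [P=1 RW=1 US=0 PS=0]
  → PROTECTION_VIOLATION  (3 entries read)
#6 VA=0x742207F32 (w,kernel):
  L0: frame=0x19 idx=29 entry=0x2F007 [P=1 RW=1 US=1 PS=0]
  L1: frame=0x2F idx=17 entry=0x33007 [P=1 RW=1 US=1 PS=0]
  L2: frame=0x33 idx=7 entry=0x37007 [P=1 RW=1 US=1 PS=0]
  ⇒ phys 0x37F32  [3 reads]
#7 VA=0x40300065B (w,kernel):
  L0: frame=0x19 idx=16 entry=0x3B007 [P=1 RW=1 US=1 PS=0]
  L1: frame=0x3B idx=24 entry=0x3D087 [P=1 RW=1 US=1 PS=1]
  ⇒ phys 0x3D65B (huge @L1)  [2 reads]

Access #5 fault: PROTECTION_VIOLATION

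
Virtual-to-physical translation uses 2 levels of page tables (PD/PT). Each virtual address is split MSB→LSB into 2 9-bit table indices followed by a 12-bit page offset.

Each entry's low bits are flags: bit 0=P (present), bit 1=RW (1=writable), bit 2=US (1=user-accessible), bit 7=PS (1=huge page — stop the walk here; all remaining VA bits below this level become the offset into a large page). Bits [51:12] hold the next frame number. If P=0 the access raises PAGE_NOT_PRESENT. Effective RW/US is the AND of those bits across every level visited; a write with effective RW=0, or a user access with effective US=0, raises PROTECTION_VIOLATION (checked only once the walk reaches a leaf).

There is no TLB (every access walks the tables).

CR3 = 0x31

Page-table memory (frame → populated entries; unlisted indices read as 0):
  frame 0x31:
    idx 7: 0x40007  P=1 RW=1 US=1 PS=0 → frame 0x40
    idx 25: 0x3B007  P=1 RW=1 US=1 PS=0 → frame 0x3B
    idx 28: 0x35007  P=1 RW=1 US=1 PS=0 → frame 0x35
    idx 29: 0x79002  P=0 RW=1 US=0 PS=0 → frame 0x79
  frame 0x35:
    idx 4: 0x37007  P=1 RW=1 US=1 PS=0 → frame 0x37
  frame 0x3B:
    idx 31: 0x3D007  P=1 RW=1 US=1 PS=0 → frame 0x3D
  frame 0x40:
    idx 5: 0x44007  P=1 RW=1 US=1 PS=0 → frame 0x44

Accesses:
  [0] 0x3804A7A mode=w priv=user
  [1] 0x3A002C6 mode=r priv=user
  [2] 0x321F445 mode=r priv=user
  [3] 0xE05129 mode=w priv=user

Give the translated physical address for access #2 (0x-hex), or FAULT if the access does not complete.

Trace:
#0 VA=0x3804A7A (w,user):
  [0] read 0x31 idx=28: raw=0x35007 flags P=1 W=1 U=1 S=0
  [1] read 0x35 idx=4: raw=0x37007 flags P=1 W=1 U=1 S=0
  ✓ 0x37A7A  — 2 lookups
#1 VA=0x3A002C6 (r,user):
  [0] read 0x31 idx=29: raw=0x79002 flags P=0 W=1 U=0 S=0
  ⇒ fault: PAGE_NOT_PRESENT  — 1 lookups
#2 VA=0x321F445 (r,user):
  [0] read 0x31 idx=25: raw=0x3B007 flags P=1 W=1 U=1 S=0
  [1] read 0x3B idx=31: raw=0x3D007 flags P=1 W=1 U=1 S=0
  ✓ 0x3D445  — 2 lookups
#3 VA=0xE05129 (w,user):
  [0] read 0x31 idx=7: raw=0x40007 flags P=1 W=1 U=1 S=0
  [1] read 0x40 idx=5: raw=0x44007 flags P=1 W=1 U=1 S=0
  ✓ 0x44129  — 2 lookups

Access #2 PA: 0x3D445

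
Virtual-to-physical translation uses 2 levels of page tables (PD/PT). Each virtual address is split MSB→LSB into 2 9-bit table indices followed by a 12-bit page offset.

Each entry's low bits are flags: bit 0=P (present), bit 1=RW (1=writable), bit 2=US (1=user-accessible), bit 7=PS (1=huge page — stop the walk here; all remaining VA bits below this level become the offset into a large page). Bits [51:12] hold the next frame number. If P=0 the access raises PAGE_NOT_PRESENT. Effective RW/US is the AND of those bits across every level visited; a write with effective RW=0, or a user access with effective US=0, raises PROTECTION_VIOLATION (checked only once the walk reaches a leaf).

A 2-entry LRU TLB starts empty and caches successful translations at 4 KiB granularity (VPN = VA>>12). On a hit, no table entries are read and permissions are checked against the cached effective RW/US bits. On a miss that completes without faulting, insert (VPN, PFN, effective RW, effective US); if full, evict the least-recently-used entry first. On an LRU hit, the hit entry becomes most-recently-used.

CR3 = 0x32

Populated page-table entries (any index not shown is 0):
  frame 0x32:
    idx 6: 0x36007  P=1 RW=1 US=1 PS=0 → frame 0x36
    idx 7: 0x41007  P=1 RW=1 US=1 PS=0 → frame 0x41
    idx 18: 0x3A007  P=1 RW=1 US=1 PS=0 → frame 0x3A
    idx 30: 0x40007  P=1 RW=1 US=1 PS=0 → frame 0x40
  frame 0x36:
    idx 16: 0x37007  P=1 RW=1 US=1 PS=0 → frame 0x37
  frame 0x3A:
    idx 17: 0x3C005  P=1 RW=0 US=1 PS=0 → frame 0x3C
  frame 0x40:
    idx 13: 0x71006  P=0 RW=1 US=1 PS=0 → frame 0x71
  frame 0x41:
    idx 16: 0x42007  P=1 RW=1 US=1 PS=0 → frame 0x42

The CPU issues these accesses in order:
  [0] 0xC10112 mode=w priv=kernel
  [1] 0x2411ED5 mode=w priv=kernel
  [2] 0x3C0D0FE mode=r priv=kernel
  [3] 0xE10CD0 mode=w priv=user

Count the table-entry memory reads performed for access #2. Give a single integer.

Trace:
#0 VA=0xC10112 (w,kernel):
  lvl0: tbl 0x32, slot 6 ⇒ 0x36007 (P1/RW1/US1/PS0)
  lvl1: tbl 0x36, slot 16 ⇒ 0x37007 (P1/RW1/US1/PS0)
  ⇒ phys 0x37112  [2 reads]
#1 VA=0x2411ED5 (w,kernel):
  lvl0: tbl 0x32, slot 18 ⇒ 0x3A007 (P1/RW1/US1/PS0)
  lvl1: tbl 0x3A, slot 17 ⇒ 0x3C005 (P1/RW0/US1/PS0)
  ✗ PROTECTION_VIOLATION  [2 reads]
#2 VA=0x3C0D0FE (r,kernel):
  lvl0: tbl 0x32, slot 30 ⇒ 0x40007 (P1/RW1/US1/PS0)
  lvl1: tbl 0x40, slot 13 ⇒ 0x71006 (P0/RW1/US1/PS0)
  ✗ PAGE_NOT_PRESENT  [2 reads]
#3 VA=0xE10CD0 (w,user):
  lvl0: tbl 0x32, slot 7 ⇒ 0x41007 (P1/RW1/US1/PS0)
  lvl1: tbl 0x41, slot 16 ⇒ 0x42007 (P1/RW1/US1/PS0)
  ⇒ phys 0x42CD0  [2 reads]

Entries read for #2: 2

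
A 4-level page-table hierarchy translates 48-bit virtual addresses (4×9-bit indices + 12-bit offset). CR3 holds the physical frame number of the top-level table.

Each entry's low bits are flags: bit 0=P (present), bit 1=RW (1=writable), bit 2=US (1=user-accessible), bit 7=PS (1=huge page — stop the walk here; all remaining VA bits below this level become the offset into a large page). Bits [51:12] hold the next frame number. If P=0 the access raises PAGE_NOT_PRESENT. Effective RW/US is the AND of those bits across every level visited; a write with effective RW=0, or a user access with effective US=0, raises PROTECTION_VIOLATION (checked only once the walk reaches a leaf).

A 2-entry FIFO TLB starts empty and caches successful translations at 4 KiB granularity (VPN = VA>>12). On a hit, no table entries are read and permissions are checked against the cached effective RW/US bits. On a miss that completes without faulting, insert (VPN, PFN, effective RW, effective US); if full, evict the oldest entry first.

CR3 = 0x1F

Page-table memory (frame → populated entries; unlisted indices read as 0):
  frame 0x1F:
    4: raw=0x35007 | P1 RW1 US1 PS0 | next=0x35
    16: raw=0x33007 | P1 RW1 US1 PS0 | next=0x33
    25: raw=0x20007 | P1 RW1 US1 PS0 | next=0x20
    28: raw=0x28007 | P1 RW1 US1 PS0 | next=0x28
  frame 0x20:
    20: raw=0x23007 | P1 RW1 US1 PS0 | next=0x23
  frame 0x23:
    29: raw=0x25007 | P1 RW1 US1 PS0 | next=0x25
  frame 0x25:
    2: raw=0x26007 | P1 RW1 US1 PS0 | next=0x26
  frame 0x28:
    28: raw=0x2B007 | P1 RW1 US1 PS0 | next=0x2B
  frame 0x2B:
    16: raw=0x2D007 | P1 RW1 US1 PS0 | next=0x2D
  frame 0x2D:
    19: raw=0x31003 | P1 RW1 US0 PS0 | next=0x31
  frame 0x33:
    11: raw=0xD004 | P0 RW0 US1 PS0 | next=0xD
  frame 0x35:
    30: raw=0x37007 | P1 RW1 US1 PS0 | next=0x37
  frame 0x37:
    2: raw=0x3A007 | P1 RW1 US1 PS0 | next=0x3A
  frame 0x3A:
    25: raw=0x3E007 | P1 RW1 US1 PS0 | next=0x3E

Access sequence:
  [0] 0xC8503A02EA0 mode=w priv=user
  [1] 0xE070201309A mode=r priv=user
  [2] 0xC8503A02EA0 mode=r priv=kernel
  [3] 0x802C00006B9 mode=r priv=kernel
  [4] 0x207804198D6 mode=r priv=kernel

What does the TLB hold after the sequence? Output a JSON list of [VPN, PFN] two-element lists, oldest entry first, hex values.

Walk each access:
#0 VA=0xC8503A02EA0 (w,user):
  L0 @0x1F[25] → 0x20007  P=1,RW=1,US=1,PS=0
  L1 @0x20[20] → 0x23007  P=1,RW=1,US=1,PS=0
  L2 @0x23[29] → 0x25007  P=1,RW=1,US=1,PS=0
  L3 @0x25[2] → 0x26007  P=1,RW=1,US=1,PS=0
  ✓ 0x26EA0  — 4 lookups
#1 VA=0xE070201309A (r,user):
  L0 @0x1F[28] → 0x28007  P=1,RW=1,US=1,PS=0
  L1 @0x28[28] → 0x2B007  P=1,RW=1,US=1,PS=0
  L2 @0x2B[16] → 0x2D007  P=1,RW=1,US=1,PS=0
  L3 @0x2D[19] → 0x31003  P=1,RW=1,US=0,PS=0
  → PROTECTION_VIOLATION  (4 entries read)
#2 VA=0xC8503A02EA0 (r,kernel):
  TLB hit vpn=0xC8503A02 → PA=0x26EA0
#3 VA=0x802C00006B9 (r,kernel):
  L0 @0x1F[16] → 0x33007  P=1,RW=1,US=1,PS=0
  L1 @0x33[11] → 0xD004  P=0,RW=0,US=1,PS=0
  → PAGE_NOT_PRESENT  (2 entries read)
#4 VA=0x207804198D6 (r,kernel):
  L0 @0x1F[4] → 0x35007  P=1,RW=1,US=1,PS=0
  L1 @0x35[30] → 0x37007  P=1,RW=1,US=1,PS=0
  L2 @0x37[2] → 0x3A007  P=1,RW=1,US=1,PS=0
  L3 @0x3A[25] → 0x3E007  P=1,RW=1,US=1,PS=0
  ✓ 0x3E8D6  — 4 lookups

TLB: [["0xC8503A02", "0x26"], ["0x20780419", "0x3E"]]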